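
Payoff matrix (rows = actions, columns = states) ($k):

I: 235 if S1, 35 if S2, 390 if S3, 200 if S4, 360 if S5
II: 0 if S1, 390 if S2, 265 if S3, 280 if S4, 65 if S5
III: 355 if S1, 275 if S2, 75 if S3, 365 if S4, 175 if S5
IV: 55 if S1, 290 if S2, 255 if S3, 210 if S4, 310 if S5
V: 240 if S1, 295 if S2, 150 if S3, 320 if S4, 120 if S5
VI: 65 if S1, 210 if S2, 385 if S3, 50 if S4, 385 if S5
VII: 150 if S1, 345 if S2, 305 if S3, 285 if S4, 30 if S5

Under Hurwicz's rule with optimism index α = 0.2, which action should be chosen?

V

I: 0.2·390 + 0.8·35 = 106
II: 0.2·390 + 0.8·0 = 78
III: 0.2·365 + 0.8·75 = 133
IV: 0.2·310 + 0.8·55 = 106
V: 0.2·320 + 0.8·120 = 160
VI: 0.2·385 + 0.8·50 = 117
VII: 0.2·345 + 0.8·30 = 93
Highest Hurwicz score = 160 → V.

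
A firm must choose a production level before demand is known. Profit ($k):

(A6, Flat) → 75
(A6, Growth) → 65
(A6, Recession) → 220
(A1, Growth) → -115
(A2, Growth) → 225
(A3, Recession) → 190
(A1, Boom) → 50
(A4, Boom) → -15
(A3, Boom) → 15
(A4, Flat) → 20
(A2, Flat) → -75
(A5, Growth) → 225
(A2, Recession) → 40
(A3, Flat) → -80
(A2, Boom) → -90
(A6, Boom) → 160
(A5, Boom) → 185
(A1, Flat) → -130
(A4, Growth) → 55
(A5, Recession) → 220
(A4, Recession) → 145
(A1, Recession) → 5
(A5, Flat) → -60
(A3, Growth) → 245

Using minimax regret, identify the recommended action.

Column bests: Recession=220, Flat=75, Growth=245, Boom=185.
A1 regrets: 215, 205, 360, 135 → max 360
A2 regrets: 180, 150, 20, 275 → max 275
A3 regrets: 30, 155, 0, 170 → max 170
A4 regrets: 75, 55, 190, 200 → max 200
A5 regrets: 0, 135, 20, 0 → max 135
A6 regrets: 0, 0, 180, 25 → max 180
Smallest max regret = 135 → A5.

A5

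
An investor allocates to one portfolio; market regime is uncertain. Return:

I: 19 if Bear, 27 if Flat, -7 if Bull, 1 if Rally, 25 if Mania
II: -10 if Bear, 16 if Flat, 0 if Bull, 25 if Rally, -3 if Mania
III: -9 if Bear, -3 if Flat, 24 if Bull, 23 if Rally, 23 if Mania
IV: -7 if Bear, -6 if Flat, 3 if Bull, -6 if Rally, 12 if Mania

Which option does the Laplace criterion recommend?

I

Row averages: I=13, II=5.6, III=11.6, IV=-0.8
Highest average = 13 → I.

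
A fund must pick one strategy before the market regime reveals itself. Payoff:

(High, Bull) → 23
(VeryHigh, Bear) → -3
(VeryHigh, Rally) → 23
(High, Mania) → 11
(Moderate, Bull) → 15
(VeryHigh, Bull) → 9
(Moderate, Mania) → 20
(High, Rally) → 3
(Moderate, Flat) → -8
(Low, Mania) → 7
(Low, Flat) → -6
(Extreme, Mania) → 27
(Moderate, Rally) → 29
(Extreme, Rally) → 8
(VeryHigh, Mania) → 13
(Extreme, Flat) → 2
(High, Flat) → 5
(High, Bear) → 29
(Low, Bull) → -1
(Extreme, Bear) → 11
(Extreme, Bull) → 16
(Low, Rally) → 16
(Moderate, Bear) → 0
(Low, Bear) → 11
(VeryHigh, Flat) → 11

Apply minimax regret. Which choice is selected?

Extreme

Column bests: Bear=29, Flat=11, Bull=23, Rally=29, Mania=27.
Low regrets: 18, 17, 24, 13, 20 → max 24
Moderate regrets: 29, 19, 8, 0, 7 → max 29
High regrets: 0, 6, 0, 26, 16 → max 26
VeryHigh regrets: 32, 0, 14, 6, 14 → max 32
Extreme regrets: 18, 9, 7, 21, 0 → max 21
Smallest max regret = 21 → Extreme.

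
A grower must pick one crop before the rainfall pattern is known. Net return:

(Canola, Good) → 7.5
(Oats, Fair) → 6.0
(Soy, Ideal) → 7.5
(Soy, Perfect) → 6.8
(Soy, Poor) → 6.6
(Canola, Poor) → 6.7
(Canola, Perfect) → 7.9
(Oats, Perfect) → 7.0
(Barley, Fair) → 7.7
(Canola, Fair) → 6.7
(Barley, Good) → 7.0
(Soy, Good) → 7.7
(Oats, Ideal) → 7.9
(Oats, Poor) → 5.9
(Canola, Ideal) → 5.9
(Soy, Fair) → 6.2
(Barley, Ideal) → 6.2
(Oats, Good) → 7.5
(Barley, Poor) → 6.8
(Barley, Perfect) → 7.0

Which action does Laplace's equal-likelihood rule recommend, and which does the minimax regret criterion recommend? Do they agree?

laplace → Soy; minimax regret → Soy (agree)

Row averages: Soy=6.96, Canola=6.94, Barley=6.94, Oats=6.86
Highest average = 6.96 → Soy.
Column bests: Poor=6.8, Fair=7.7, Good=7.7, Ideal=7.9, Perfect=7.9.
Soy regrets: 0.2, 1.5, 0.0, 0.4, 1.1 → max 1.5
Canola regrets: 0.1, 1.0, 0.2, 2.0, 0.0 → max 2.0
Barley regrets: 0.0, 0.0, 0.7, 1.7, 0.9 → max 1.7
Oats regrets: 0.9, 1.7, 0.2, 0.0, 0.9 → max 1.7
Smallest max regret = 1.5 → Soy.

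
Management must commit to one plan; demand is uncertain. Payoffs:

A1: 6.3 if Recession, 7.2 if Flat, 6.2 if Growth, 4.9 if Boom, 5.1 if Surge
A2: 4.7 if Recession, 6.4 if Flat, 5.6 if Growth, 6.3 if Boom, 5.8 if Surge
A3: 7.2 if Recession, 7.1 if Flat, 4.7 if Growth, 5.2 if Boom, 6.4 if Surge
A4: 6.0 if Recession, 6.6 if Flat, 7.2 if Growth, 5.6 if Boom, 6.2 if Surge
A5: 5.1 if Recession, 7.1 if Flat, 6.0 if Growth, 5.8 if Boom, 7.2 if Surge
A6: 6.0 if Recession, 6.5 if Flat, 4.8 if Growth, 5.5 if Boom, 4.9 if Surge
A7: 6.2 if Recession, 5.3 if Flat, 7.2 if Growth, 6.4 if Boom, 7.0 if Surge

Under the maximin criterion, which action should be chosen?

Row minima: A1=4.9, A2=4.7, A3=4.7, A4=5.6, A5=5.1, A6=4.8, A7=5.3
Best worst-case = 5.6 → A4.

A4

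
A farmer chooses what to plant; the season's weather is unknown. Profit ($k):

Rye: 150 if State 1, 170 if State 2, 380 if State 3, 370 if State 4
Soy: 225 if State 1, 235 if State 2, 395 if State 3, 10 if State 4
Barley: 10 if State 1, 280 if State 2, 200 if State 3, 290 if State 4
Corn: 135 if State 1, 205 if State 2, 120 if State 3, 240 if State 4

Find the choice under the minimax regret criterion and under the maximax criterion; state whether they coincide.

minimax regret → Rye; maximax → Soy (disagree)

Column bests: State 1=225, State 2=280, State 3=395, State 4=370.
Rye regrets: 75, 110, 15, 0 → max 110
Soy regrets: 0, 45, 0, 360 → max 360
Barley regrets: 215, 0, 195, 80 → max 215
Corn regrets: 90, 75, 275, 130 → max 275
Smallest max regret = 110 → Rye.
Row maxima: Rye=380, Soy=395, Barley=290, Corn=240
Best best-case = 395 → Soy.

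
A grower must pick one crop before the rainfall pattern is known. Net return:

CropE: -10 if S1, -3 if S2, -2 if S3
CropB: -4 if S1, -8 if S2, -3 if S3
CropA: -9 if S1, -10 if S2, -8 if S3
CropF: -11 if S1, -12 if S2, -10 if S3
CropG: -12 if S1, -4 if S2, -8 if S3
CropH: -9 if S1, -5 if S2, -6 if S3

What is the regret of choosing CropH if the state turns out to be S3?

4

Best payoff under S3 is -2.
Regret = -2 − (-6) = 4.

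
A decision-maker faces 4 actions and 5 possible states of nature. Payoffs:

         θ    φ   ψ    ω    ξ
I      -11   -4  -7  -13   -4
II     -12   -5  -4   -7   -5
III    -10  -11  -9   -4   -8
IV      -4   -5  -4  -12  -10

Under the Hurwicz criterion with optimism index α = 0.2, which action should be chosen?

III

I: 0.2·(-4) + 0.8·(-13) = -11.2
II: 0.2·(-4) + 0.8·(-12) = -10.4
III: 0.2·(-4) + 0.8·(-11) = -9.6
IV: 0.2·(-4) + 0.8·(-12) = -10.4
Highest Hurwicz score = -9.6 → III.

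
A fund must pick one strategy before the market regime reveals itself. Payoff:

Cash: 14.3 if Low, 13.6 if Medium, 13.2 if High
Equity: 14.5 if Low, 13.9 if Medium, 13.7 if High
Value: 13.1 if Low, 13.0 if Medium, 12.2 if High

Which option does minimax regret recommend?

Equity

Column bests: Low=14.5, Medium=13.9, High=13.7.
Cash regrets: 0.2, 0.3, 0.5 → max 0.5
Equity regrets: 0.0, 0.0, 0.0 → max 0.0
Value regrets: 1.4, 0.9, 1.5 → max 1.5
Smallest max regret = 0.0 → Equity.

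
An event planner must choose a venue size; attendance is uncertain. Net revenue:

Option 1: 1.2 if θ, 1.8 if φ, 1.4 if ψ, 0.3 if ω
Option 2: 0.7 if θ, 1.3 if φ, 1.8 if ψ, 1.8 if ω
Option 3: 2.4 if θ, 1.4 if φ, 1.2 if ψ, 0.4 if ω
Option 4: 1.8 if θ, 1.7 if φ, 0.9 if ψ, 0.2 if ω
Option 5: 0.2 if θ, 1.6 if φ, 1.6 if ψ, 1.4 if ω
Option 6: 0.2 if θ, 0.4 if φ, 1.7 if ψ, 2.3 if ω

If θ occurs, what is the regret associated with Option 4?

0.6

Best payoff under θ is 2.4.
Regret = 2.4 − 1.8 = 0.6.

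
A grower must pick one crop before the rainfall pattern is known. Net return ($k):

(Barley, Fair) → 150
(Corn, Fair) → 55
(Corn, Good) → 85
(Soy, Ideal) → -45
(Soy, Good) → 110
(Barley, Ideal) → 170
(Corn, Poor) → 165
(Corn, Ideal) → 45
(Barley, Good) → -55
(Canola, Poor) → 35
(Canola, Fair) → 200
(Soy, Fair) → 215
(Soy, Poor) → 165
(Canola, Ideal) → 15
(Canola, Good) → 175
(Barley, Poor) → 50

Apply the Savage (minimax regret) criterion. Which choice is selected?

Column bests: Poor=165, Fair=215, Good=175, Ideal=170.
Canola regrets: 130, 15, 0, 155 → max 155
Soy regrets: 0, 0, 65, 215 → max 215
Corn regrets: 0, 160, 90, 125 → max 160
Barley regrets: 115, 65, 230, 0 → max 230
Smallest max regret = 155 → Canola.

Canola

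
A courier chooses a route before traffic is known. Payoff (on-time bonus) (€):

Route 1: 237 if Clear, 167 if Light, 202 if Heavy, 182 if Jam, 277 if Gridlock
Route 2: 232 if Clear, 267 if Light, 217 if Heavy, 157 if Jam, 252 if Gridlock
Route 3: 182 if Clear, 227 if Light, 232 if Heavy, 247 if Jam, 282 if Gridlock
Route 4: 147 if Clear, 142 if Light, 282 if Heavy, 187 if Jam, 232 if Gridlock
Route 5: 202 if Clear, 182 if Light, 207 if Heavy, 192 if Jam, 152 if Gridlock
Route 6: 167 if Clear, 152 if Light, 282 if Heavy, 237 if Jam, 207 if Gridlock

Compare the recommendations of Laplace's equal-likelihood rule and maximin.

Row averages: Route 1=213, Route 2=225, Route 3=234, Route 4=198, Route 5=187, Route 6=209
Highest average = 234 → Route 3.
Row minima: Route 1=167, Route 2=157, Route 3=182, Route 4=142, Route 5=152, Route 6=152
Best worst-case = 182 → Route 3.

laplace → Route 3; maximin → Route 3 (agree)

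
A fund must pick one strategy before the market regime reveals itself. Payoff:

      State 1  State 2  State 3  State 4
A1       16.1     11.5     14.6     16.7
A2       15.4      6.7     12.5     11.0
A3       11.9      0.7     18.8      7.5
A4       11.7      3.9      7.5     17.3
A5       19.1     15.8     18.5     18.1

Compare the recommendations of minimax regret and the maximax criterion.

minimax regret → A5; maximax → A5 (agree)

Column bests: State 1=19.1, State 2=15.8, State 3=18.8, State 4=18.1.
A1 regrets: 3.0, 4.3, 4.2, 1.4 → max 4.3
A2 regrets: 3.7, 9.1, 6.3, 7.1 → max 9.1
A3 regrets: 7.2, 15.1, 0.0, 10.6 → max 15.1
A4 regrets: 7.4, 11.9, 11.3, 0.8 → max 11.9
A5 regrets: 0.0, 0.0, 0.3, 0.0 → max 0.3
Smallest max regret = 0.3 → A5.
Row maxima: A1=16.7, A2=15.4, A3=18.8, A4=17.3, A5=19.1
Best best-case = 19.1 → A5.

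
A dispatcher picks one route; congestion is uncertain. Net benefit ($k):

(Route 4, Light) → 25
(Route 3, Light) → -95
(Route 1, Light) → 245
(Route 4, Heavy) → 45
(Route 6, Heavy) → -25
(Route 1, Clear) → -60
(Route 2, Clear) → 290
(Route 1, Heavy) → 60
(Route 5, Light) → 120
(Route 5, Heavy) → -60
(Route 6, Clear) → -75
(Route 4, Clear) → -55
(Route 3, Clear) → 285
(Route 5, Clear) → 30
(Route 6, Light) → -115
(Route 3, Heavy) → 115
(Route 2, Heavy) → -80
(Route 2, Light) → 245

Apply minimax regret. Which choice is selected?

Column bests: Clear=290, Light=245, Heavy=115.
Route 1 regrets: 350, 0, 55 → max 350
Route 2 regrets: 0, 0, 195 → max 195
Route 3 regrets: 5, 340, 0 → max 340
Route 4 regrets: 345, 220, 70 → max 345
Route 5 regrets: 260, 125, 175 → max 260
Route 6 regrets: 365, 360, 140 → max 365
Smallest max regret = 195 → Route 2.

Route 2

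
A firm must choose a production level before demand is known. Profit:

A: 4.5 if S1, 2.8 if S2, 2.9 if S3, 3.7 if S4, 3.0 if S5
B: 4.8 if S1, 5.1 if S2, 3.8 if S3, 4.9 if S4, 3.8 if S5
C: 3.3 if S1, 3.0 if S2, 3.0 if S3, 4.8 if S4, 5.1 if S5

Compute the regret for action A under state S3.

Best payoff under S3 is 3.8.
Regret = 3.8 − 2.9 = 0.9.

0.9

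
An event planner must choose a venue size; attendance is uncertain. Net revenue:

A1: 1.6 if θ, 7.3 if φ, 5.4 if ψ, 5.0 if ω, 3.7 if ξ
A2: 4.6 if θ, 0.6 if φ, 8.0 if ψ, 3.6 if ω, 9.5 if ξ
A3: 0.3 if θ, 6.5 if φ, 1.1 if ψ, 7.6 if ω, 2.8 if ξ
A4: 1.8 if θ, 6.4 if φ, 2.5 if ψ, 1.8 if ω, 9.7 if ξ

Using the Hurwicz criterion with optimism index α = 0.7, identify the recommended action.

A1: 0.7·7.3 + 0.3·1.6 = 5.59
A2: 0.7·9.5 + 0.3·0.6 = 6.83
A3: 0.7·7.6 + 0.3·0.3 = 5.41
A4: 0.7·9.7 + 0.3·1.8 = 7.33
Highest Hurwicz score = 7.33 → A4.

A4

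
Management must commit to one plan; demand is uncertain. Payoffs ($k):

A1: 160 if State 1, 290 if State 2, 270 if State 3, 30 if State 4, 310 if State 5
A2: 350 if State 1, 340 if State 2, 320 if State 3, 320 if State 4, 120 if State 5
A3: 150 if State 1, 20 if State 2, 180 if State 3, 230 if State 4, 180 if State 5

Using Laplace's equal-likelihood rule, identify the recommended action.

A2

Row averages: A1=212, A2=290, A3=152
Highest average = 290 → A2.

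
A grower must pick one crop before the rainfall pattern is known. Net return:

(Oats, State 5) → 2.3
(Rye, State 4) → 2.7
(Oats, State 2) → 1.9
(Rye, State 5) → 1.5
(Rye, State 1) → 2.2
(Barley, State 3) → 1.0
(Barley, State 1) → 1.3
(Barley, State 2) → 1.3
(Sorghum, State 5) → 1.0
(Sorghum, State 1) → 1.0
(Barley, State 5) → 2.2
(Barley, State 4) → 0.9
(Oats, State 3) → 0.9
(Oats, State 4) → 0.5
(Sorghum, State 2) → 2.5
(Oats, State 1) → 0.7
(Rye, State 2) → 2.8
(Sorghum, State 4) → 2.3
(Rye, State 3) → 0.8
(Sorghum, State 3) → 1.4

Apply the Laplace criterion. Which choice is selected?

Rye

Row averages: Barley=1.34, Oats=1.26, Sorghum=1.64, Rye=2
Highest average = 2 → Rye.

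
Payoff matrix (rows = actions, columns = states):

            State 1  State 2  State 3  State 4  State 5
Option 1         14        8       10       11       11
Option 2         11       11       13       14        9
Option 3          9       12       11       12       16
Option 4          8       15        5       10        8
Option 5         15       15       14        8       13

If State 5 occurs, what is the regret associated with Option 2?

Best payoff under State 5 is 16.
Regret = 16 − 9 = 7.

7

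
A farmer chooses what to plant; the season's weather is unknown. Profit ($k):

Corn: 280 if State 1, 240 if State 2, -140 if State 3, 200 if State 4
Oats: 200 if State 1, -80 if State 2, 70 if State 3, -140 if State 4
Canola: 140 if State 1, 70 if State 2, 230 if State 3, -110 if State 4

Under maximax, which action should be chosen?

Row maxima: Corn=280, Oats=200, Canola=230
Best best-case = 280 → Corn.

Corn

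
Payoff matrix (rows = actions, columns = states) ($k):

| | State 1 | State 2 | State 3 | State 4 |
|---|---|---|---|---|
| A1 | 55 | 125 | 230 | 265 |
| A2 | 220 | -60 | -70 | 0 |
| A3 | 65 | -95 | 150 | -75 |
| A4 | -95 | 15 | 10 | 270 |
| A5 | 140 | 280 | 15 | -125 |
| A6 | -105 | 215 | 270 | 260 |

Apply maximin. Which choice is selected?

Row minima: A1=55, A2=-70, A3=-95, A4=-95, A5=-125, A6=-105
Best worst-case = 55 → A1.

A1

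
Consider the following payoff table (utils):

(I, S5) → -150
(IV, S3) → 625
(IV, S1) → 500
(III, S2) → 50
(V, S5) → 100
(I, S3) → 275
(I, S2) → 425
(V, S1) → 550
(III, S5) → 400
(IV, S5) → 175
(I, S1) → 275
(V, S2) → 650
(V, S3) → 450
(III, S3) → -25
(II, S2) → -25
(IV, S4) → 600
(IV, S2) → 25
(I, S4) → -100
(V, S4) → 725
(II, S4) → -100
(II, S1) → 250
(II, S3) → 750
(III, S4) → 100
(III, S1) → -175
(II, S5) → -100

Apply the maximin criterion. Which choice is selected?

V

Row minima: I=-150, II=-100, III=-175, IV=25, V=100
Best worst-case = 100 → V.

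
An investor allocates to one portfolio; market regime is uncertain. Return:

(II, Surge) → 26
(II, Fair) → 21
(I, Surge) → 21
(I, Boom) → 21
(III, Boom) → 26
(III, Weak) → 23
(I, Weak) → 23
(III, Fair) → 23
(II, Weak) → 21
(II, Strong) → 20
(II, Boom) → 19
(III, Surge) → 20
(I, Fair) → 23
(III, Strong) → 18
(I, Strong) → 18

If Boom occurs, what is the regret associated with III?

Best payoff under Boom is 26.
Regret = 26 − 26 = 0.

0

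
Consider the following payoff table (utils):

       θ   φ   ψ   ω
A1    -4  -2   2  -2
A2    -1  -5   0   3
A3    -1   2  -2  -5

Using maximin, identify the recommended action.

A1

Row minima: A1=-4, A2=-5, A3=-5
Best worst-case = -4 → A1.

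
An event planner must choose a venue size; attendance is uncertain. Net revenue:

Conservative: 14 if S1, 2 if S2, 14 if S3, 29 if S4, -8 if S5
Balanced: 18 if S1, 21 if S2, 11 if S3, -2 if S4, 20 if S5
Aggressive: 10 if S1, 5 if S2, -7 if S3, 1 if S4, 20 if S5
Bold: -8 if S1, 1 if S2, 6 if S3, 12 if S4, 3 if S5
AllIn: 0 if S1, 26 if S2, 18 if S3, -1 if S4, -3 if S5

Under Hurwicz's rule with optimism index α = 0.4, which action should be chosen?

AllIn

Conservative: 0.4·29 + 0.6·(-8) = 6.8
Balanced: 0.4·21 + 0.6·(-2) = 7.2
Aggressive: 0.4·20 + 0.6·(-7) = 3.8
Bold: 0.4·12 + 0.6·(-8) = 0
AllIn: 0.4·26 + 0.6·(-3) = 8.6
Highest Hurwicz score = 8.6 → AllIn.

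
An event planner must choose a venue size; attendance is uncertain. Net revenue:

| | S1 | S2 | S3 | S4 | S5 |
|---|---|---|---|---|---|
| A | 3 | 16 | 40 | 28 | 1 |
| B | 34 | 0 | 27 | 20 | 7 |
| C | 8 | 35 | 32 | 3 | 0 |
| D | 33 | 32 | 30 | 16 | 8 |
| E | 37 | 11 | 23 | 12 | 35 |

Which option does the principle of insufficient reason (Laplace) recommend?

Row averages: A=17.6, B=17.6, C=15.6, D=23.8, E=23.6
Highest average = 23.8 → D.

D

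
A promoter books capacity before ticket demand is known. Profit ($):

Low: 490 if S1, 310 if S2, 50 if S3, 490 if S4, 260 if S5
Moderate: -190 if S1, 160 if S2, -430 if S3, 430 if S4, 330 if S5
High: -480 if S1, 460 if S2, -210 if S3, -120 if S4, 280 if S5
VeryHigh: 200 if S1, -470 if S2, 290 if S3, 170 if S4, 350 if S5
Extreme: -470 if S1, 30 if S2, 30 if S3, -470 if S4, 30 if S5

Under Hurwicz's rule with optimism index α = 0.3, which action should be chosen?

Low: 0.3·490 + 0.7·50 = 182
Moderate: 0.3·430 + 0.7·(-430) = -172
High: 0.3·460 + 0.7·(-480) = -198
VeryHigh: 0.3·350 + 0.7·(-470) = -224
Extreme: 0.3·30 + 0.7·(-470) = -320
Highest Hurwicz score = 182 → Low.

Low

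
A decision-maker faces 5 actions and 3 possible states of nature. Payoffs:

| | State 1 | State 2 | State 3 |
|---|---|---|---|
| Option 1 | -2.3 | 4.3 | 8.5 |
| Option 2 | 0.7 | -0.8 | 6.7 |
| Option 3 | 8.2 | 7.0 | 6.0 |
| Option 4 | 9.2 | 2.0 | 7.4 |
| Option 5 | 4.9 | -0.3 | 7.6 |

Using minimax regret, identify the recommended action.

Column bests: State 1=9.2, State 2=7.0, State 3=8.5.
Option 1 regrets: 11.5, 2.7, 0.0 → max 11.5
Option 2 regrets: 8.5, 7.8, 1.8 → max 8.5
Option 3 regrets: 1.0, 0.0, 2.5 → max 2.5
Option 4 regrets: 0.0, 5.0, 1.1 → max 5.0
Option 5 regrets: 4.3, 7.3, 0.9 → max 7.3
Smallest max regret = 2.5 → Option 3.

Option 3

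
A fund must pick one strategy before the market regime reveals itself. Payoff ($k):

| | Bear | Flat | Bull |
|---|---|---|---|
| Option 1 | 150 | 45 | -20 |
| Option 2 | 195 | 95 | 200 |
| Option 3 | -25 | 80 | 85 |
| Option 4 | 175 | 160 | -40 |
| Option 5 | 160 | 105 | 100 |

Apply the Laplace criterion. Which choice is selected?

Option 2

Row averages: Option 1=175/3, Option 2=490/3, Option 3=140/3, Option 4=295/3, Option 5=365/3
Highest average = 490/3 → Option 2.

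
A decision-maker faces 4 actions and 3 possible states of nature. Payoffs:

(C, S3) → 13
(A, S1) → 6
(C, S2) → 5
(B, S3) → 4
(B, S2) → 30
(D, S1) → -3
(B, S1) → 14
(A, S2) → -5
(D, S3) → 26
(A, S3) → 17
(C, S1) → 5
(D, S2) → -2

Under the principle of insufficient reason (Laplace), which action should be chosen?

Row averages: A=6, B=16, C=23/3, D=7
Highest average = 16 → B.

B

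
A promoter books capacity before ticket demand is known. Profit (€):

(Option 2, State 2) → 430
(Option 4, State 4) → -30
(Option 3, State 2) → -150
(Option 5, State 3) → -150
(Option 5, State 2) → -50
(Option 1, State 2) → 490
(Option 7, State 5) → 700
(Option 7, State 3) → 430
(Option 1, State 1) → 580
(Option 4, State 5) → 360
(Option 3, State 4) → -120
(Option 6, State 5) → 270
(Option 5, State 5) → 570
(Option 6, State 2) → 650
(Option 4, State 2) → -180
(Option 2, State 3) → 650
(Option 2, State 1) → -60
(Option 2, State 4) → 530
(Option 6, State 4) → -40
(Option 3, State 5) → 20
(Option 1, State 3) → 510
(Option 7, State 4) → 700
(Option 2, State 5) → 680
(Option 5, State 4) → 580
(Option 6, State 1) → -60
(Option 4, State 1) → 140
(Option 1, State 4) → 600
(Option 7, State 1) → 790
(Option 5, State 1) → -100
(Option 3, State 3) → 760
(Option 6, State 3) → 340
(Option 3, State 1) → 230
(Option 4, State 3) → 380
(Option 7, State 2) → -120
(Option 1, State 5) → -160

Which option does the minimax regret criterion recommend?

Column bests: State 1=790, State 2=650, State 3=760, State 4=700, State 5=700.
Option 1 regrets: 210, 160, 250, 100, 860 → max 860
Option 2 regrets: 850, 220, 110, 170, 20 → max 850
Option 3 regrets: 560, 800, 0, 820, 680 → max 820
Option 4 regrets: 650, 830, 380, 730, 340 → max 830
Option 5 regrets: 890, 700, 910, 120, 130 → max 910
Option 6 regrets: 850, 0, 420, 740, 430 → max 850
Option 7 regrets: 0, 770, 330, 0, 0 → max 770
Smallest max regret = 770 → Option 7.

Option 7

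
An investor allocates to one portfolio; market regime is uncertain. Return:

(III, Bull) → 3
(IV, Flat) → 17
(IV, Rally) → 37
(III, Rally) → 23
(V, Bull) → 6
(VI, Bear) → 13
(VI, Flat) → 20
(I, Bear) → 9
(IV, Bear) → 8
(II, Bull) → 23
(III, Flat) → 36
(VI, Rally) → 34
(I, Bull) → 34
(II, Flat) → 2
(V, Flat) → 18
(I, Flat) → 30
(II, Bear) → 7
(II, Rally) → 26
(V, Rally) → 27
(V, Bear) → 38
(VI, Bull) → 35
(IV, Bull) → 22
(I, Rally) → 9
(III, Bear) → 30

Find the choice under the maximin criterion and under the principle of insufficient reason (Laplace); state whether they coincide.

Row minima: I=9, II=2, III=3, IV=8, V=6, VI=13
Best worst-case = 13 → VI.
Row averages: I=20.5, II=14.5, III=23, IV=21, V=22.25, VI=25.5
Highest average = 25.5 → VI.

maximin → VI; laplace → VI (agree)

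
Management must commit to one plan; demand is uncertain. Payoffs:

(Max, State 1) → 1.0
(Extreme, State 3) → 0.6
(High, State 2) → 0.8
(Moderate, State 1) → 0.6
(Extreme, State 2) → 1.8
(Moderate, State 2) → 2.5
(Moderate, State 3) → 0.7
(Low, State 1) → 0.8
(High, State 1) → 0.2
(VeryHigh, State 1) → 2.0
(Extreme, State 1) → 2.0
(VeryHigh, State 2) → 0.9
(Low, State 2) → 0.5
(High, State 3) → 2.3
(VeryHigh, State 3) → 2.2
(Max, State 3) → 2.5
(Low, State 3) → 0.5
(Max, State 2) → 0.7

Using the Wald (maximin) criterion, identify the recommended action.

Row minima: Low=0.5, Moderate=0.6, High=0.2, VeryHigh=0.9, Extreme=0.6, Max=0.7
Best worst-case = 0.9 → VeryHigh.

VeryHigh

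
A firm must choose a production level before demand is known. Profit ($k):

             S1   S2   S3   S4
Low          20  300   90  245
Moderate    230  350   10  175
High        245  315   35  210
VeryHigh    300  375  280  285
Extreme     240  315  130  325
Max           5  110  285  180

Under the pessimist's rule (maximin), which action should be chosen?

Row minima: Low=20, Moderate=10, High=35, VeryHigh=280, Extreme=130, Max=5
Best worst-case = 280 → VeryHigh.

VeryHigh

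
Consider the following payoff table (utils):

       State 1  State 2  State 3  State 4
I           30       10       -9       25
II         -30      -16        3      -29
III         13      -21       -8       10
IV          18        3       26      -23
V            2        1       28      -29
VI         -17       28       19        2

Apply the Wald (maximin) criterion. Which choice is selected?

I

Row minima: I=-9, II=-30, III=-21, IV=-23, V=-29, VI=-17
Best worst-case = -9 → I.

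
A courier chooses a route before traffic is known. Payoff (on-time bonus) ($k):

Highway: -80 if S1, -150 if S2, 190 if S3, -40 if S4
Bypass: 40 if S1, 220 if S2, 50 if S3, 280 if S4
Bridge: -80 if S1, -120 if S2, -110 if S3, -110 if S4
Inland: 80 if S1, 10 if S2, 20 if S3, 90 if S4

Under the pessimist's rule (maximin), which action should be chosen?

Row minima: Highway=-150, Bypass=40, Bridge=-120, Inland=10
Best worst-case = 40 → Bypass.

Bypass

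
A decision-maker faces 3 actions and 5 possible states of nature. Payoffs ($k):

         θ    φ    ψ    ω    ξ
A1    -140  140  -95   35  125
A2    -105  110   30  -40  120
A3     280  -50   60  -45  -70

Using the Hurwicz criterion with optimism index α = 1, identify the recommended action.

A3

A1: 1·140 + 0·(-140) = 140
A2: 1·120 + 0·(-105) = 120
A3: 1·280 + 0·(-70) = 280
Highest Hurwicz score = 280 → A3.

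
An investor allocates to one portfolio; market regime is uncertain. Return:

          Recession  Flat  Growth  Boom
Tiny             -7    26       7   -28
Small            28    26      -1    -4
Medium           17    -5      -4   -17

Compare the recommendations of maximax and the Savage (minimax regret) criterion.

Row maxima: Tiny=26, Small=28, Medium=17
Best best-case = 28 → Small.
Column bests: Recession=28, Flat=26, Growth=7, Boom=-4.
Tiny regrets: 35, 0, 0, 24 → max 35
Small regrets: 0, 0, 8, 0 → max 8
Medium regrets: 11, 31, 11, 13 → max 31
Smallest max regret = 8 → Small.

maximax → Small; minimax regret → Small (agree)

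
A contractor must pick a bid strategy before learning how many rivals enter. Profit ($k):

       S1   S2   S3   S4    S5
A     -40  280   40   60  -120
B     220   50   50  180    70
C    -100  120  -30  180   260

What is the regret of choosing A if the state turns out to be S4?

120

Best payoff under S4 is 180.
Regret = 180 − 60 = 120.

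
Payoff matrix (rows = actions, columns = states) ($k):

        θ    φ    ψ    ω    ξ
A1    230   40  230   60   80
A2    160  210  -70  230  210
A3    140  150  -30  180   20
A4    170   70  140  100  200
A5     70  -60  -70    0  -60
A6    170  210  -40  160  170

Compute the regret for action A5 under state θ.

160

Best payoff under θ is 230.
Regret = 230 − 70 = 160.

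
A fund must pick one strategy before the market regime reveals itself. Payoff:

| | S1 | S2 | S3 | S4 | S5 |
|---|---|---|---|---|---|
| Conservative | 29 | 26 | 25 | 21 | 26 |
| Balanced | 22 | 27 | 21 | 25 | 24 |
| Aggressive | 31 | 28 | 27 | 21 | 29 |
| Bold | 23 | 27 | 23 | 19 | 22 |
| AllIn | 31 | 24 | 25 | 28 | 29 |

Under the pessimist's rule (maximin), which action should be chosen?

Row minima: Conservative=21, Balanced=21, Aggressive=21, Bold=19, AllIn=24
Best worst-case = 24 → AllIn.

AllIn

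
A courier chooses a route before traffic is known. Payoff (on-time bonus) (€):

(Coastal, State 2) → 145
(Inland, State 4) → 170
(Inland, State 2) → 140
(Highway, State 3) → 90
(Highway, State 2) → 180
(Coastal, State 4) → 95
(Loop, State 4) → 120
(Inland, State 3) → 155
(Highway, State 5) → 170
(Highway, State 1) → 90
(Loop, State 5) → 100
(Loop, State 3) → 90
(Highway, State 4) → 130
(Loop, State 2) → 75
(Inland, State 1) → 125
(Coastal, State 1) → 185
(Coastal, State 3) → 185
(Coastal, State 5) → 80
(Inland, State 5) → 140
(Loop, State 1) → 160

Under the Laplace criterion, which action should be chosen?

Row averages: Highway=132, Coastal=138, Loop=109, Inland=146
Highest average = 146 → Inland.

Inland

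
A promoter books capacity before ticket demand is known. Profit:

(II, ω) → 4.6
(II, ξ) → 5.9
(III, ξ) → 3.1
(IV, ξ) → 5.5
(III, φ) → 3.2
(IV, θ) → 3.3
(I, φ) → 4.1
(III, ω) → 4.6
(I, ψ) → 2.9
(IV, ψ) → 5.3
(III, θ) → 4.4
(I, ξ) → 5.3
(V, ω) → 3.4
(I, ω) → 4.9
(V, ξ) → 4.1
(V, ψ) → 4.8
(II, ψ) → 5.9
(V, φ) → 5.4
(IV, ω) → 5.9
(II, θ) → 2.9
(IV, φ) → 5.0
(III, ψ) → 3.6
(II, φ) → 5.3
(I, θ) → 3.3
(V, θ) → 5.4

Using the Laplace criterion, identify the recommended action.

IV

Row averages: I=4.1, II=4.92, III=3.78, IV=5, V=4.62
Highest average = 5 → IV.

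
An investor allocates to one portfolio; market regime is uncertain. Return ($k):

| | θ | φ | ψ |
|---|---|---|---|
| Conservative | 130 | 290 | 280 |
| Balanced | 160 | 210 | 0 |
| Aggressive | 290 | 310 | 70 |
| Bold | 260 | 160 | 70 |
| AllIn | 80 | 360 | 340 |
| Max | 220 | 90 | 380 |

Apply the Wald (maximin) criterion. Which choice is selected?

Conservative

Row minima: Conservative=130, Balanced=0, Aggressive=70, Bold=70, AllIn=80, Max=90
Best worst-case = 130 → Conservative.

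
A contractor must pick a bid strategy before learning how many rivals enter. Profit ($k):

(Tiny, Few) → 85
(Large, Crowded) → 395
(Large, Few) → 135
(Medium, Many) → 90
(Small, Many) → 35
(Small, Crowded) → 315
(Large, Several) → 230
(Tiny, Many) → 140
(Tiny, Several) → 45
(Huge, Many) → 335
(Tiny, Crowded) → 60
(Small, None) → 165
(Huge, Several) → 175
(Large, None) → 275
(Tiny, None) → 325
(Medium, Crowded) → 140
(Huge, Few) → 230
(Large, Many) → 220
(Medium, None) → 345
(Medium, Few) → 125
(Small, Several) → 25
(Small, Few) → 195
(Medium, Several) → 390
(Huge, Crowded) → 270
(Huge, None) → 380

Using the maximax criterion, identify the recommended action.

Row maxima: Tiny=325, Small=315, Medium=390, Large=395, Huge=380
Best best-case = 395 → Large.

Large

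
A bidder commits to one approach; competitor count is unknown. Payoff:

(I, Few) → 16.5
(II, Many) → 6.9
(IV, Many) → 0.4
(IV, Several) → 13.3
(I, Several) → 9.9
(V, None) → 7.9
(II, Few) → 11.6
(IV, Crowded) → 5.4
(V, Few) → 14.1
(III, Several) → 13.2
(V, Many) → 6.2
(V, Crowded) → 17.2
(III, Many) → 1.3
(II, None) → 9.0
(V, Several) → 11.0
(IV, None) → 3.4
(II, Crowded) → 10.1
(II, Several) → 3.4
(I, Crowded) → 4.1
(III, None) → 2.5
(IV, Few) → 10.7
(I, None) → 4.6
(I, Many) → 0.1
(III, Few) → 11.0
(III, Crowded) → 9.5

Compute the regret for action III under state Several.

0.1

Best payoff under Several is 13.3.
Regret = 13.3 − 13.2 = 0.1.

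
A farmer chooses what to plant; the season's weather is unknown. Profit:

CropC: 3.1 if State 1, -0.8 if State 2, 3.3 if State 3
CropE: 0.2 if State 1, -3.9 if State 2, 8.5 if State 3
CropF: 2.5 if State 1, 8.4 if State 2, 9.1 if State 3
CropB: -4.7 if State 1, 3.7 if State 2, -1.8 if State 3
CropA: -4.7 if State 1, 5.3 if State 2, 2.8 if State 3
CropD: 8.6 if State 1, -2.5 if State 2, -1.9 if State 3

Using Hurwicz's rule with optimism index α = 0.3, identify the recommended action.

CropC: 0.3·3.3 + 0.7·(-0.8) = 0.43
CropE: 0.3·8.5 + 0.7·(-3.9) = -0.18
CropF: 0.3·9.1 + 0.7·2.5 = 4.48
CropB: 0.3·3.7 + 0.7·(-4.7) = -2.18
CropA: 0.3·5.3 + 0.7·(-4.7) = -1.7
CropD: 0.3·8.6 + 0.7·(-2.5) = 0.83
Highest Hurwicz score = 4.48 → CropF.

CropF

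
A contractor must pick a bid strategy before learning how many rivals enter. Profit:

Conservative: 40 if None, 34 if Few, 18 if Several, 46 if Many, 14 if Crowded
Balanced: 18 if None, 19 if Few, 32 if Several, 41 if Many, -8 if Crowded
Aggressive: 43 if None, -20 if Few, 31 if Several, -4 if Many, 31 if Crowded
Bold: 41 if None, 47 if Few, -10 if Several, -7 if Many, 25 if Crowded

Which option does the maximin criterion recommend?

Row minima: Conservative=14, Balanced=-8, Aggressive=-20, Bold=-10
Best worst-case = 14 → Conservative.

Conservative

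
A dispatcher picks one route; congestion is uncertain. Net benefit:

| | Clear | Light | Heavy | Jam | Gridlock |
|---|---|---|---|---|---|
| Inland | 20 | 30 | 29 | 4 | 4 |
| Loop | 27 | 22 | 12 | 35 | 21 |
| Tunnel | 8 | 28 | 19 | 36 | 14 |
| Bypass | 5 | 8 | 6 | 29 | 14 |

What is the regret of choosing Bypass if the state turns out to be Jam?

7

Best payoff under Jam is 36.
Regret = 36 − 29 = 7.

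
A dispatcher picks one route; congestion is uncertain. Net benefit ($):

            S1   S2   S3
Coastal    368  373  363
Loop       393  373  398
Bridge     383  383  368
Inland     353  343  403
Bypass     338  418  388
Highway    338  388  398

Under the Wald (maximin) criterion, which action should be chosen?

Loop

Row minima: Coastal=363, Loop=373, Bridge=368, Inland=343, Bypass=338, Highway=338
Best worst-case = 373 → Loop.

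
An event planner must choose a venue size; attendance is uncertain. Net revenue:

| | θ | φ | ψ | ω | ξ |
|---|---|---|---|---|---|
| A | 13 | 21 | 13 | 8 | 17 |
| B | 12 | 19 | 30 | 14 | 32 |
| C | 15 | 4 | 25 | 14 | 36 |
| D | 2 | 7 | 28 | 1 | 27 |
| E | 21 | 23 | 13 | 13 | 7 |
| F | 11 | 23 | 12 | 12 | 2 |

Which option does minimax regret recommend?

B

Column bests: θ=21, φ=23, ψ=30, ω=14, ξ=36.
A regrets: 8, 2, 17, 6, 19 → max 19
B regrets: 9, 4, 0, 0, 4 → max 9
C regrets: 6, 19, 5, 0, 0 → max 19
D regrets: 19, 16, 2, 13, 9 → max 19
E regrets: 0, 0, 17, 1, 29 → max 29
F regrets: 10, 0, 18, 2, 34 → max 34
Smallest max regret = 9 → B.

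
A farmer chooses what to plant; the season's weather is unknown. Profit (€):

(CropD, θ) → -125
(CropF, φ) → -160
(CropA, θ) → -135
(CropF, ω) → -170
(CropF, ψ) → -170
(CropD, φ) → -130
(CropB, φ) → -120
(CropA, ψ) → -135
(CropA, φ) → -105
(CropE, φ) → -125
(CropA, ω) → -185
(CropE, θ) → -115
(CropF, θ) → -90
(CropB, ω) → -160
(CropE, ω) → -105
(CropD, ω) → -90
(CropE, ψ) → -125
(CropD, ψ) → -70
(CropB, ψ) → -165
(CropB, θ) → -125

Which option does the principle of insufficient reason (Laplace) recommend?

Row averages: CropA=-140, CropD=-103.75, CropB=-142.5, CropE=-117.5, CropF=-147.5
Highest average = -103.75 → CropD.

CropD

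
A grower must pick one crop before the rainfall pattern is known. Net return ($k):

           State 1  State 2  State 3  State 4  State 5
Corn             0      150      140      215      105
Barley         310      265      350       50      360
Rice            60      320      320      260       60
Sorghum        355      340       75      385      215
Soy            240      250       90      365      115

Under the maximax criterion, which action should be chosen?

Row maxima: Corn=215, Barley=360, Rice=320, Sorghum=385, Soy=365
Best best-case = 385 → Sorghum.

Sorghum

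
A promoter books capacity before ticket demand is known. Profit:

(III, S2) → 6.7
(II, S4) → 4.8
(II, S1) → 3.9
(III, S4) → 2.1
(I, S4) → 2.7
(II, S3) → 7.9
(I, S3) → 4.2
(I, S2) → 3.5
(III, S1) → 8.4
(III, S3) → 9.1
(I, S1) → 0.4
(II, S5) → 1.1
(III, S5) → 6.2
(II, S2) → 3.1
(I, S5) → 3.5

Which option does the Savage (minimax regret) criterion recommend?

Column bests: S1=8.4, S2=6.7, S3=9.1, S4=4.8, S5=6.2.
I regrets: 8.0, 3.2, 4.9, 2.1, 2.7 → max 8.0
II regrets: 4.5, 3.6, 1.2, 0.0, 5.1 → max 5.1
III regrets: 0.0, 0.0, 0.0, 2.7, 0.0 → max 2.7
Smallest max regret = 2.7 → III.

III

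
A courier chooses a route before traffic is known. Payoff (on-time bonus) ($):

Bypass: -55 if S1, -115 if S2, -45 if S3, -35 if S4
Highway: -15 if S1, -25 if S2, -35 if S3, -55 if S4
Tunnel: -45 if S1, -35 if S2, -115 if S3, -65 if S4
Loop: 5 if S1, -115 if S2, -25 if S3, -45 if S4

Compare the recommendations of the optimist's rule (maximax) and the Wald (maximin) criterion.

Row maxima: Bypass=-35, Highway=-15, Tunnel=-35, Loop=5
Best best-case = 5 → Loop.
Row minima: Bypass=-115, Highway=-55, Tunnel=-115, Loop=-115
Best worst-case = -55 → Highway.

maximax → Loop; maximin → Highway (disagree)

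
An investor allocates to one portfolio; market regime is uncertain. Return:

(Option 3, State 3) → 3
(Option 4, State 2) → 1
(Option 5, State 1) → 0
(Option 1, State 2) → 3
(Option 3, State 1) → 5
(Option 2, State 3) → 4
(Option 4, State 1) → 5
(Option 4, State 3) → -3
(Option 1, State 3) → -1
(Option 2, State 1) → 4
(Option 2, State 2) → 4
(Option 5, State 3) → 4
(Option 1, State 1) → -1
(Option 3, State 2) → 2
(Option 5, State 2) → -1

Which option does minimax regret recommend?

Column bests: State 1=5, State 2=4, State 3=4.
Option 1 regrets: 6, 1, 5 → max 6
Option 2 regrets: 1, 0, 0 → max 1
Option 3 regrets: 0, 2, 1 → max 2
Option 4 regrets: 0, 3, 7 → max 7
Option 5 regrets: 5, 5, 0 → max 5
Smallest max regret = 1 → Option 2.

Option 2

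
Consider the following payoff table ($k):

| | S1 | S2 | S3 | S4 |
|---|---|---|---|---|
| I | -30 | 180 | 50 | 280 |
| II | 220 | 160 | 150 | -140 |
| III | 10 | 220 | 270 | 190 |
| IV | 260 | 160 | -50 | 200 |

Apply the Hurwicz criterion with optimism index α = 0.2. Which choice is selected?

I: 0.2·280 + 0.8·(-30) = 32
II: 0.2·220 + 0.8·(-140) = -68
III: 0.2·270 + 0.8·10 = 62
IV: 0.2·260 + 0.8·(-50) = 12
Highest Hurwicz score = 62 → III.

III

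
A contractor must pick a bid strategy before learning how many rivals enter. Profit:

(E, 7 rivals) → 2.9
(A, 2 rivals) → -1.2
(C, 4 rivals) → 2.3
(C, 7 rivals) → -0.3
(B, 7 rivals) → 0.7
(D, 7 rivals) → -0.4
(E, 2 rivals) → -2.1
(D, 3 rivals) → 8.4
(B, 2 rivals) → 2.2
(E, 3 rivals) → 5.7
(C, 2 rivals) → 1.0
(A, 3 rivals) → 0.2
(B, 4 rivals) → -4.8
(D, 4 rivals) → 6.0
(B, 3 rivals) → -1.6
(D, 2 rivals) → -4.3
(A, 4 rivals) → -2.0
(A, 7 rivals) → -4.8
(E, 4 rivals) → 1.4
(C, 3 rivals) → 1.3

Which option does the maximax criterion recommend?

Row maxima: A=0.2, B=2.2, C=2.3, D=8.4, E=5.7
Best best-case = 8.4 → D.

D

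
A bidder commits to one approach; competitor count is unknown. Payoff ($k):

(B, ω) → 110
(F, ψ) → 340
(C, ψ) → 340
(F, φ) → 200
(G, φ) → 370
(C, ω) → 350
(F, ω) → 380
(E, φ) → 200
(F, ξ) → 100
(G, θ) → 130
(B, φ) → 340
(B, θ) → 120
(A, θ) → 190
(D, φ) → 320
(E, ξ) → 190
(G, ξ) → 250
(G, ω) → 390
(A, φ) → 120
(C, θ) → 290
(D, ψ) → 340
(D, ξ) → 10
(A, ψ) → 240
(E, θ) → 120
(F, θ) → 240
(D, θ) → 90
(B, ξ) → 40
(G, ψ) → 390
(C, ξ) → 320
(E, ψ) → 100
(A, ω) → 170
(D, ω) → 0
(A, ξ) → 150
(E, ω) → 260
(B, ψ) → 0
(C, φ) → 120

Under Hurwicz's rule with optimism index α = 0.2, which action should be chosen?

G

A: 0.2·240 + 0.8·120 = 144
B: 0.2·340 + 0.8·0 = 68
C: 0.2·350 + 0.8·120 = 166
D: 0.2·340 + 0.8·0 = 68
E: 0.2·260 + 0.8·100 = 132
F: 0.2·380 + 0.8·100 = 156
G: 0.2·390 + 0.8·130 = 182
Highest Hurwicz score = 182 → G.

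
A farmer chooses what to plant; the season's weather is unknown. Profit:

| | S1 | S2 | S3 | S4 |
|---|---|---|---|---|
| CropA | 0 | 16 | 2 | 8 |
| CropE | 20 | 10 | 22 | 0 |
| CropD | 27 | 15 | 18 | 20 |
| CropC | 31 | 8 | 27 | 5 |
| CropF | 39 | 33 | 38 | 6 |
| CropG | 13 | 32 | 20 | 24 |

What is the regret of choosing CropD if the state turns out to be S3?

20

Best payoff under S3 is 38.
Regret = 38 − 18 = 20.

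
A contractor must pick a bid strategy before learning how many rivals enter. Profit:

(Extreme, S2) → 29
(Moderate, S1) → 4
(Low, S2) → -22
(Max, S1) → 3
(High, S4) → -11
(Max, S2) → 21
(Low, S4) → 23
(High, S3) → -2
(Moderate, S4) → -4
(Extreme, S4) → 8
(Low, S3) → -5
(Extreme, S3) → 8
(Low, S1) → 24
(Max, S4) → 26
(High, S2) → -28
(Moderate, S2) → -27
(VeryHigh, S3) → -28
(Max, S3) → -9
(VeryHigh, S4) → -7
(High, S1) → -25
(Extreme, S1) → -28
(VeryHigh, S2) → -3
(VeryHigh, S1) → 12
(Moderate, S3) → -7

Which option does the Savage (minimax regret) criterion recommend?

Max

Column bests: S1=24, S2=29, S3=8, S4=26.
Low regrets: 0, 51, 13, 3 → max 51
Moderate regrets: 20, 56, 15, 30 → max 56
High regrets: 49, 57, 10, 37 → max 57
VeryHigh regrets: 12, 32, 36, 33 → max 36
Extreme regrets: 52, 0, 0, 18 → max 52
Max regrets: 21, 8, 17, 0 → max 21
Smallest max regret = 21 → Max.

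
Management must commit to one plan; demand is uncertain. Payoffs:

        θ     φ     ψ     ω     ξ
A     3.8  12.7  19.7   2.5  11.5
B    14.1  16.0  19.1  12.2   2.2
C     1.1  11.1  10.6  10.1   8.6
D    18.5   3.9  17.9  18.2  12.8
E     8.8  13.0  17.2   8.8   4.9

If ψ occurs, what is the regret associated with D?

Best payoff under ψ is 19.7.
Regret = 19.7 − 17.9 = 1.8.

1.8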